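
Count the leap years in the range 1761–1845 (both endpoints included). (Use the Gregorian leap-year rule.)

20

Multiples of 4 in [1761,1845]: 21.
Of those, multiples of 100: 1 (not leap unless ÷400).
Multiples of 400: 0.
Leap years = 21 − 1 + 0 = 20.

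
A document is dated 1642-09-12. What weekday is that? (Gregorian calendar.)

Friday

Doomsday rule: the anchor day for the 1600s is Tuesday. For year 42: 42÷12 = 3 r 6, and 6÷4 = 1, so 3+6+1 = 10.
Tuesday + 10 ≡ Friday — that's 1642's doomsday.
In September the doomsday date is Sep 5.
Sep 12 is 7 days after Sep 5; 7 mod 7 = 0, so Friday + 0 = Friday.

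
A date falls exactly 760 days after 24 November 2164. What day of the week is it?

First find the weekday of Nov 24, 2164. Doomsday rule: the anchor day for the 2100s is Sunday. For year 64: 64÷12 = 5 r 4, and 4÷4 = 1, so 5+4+1 = 10.
Sunday + 10 ≡ Wednesday — that's 2164's doomsday.
In November the doomsday date is Nov 7.
Nov 24 is 17 days after Nov 7; 17 mod 7 = 3, so Wednesday + 3 = Saturday.
760 mod 7 = 4, so 760 days after a Saturday is Saturday + 4 = Wednesday.

Wednesday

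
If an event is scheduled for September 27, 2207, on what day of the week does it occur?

Doomsday rule: the anchor day for the 2200s is Friday. For year 07: 7÷12 = 0 r 7, and 7÷4 = 1, so 0+7+1 = 8.
Friday + 8 ≡ Saturday — that's 2207's doomsday.
In September the doomsday date is Sep 5.
Sep 27 is 22 days after Sep 5; 22 mod 7 = 1, so Saturday + 1 = Sunday.

Sunday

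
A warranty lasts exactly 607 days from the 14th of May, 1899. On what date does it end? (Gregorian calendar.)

+365 (one year) → May 14, 1900 (242 left).
May has 31 days: +18 → Jun 1, 1900 (224 left).
Jun has 30 days: +30 → Jul 1, 1900 (194 left).
Jul has 31 days: +31 → Aug 1, 1900 (163 left).
Aug has 31 days: +31 → Sep 1, 1900 (132 left).
Sep has 30 days: +30 → Oct 1, 1900 (102 left).
Oct has 31 days: +31 → Nov 1, 1900 (71 left).
Nov has 30 days: +30 → Dec 1, 1900 (41 left).
Dec has 31 days: +31 → Jan 1, 1901 (10 left).
+10 → Jan 11, 1901.

January 11, 1901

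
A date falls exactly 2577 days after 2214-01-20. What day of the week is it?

First find the weekday of Jan 20, 2214. Doomsday rule: the anchor day for the 2200s is Friday. For year 14: 14÷12 = 1 r 2, and 2÷4 = 0, so 1+2+0 = 3.
Friday + 3 ≡ Monday — that's 2214's doomsday.
In January the doomsday date is Jan 3 (2214 is not a leap year).
Jan 20 is 17 days after Jan 3; 17 mod 7 = 3, so Monday + 3 = Thursday.
2577 mod 7 = 1, so 2577 days after a Thursday is Thursday + 1 = Friday.

Friday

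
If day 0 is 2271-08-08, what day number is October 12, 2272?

431

Aug 8, 2271 → Aug 8, 2272: 366 days (Feb 29, 2272 is in that span).
Aug 8, 2272 → Sep 8, 2272: 31 days (August has 31).
Sep 8, 2272 → Oct 8, 2272: 30 days (September has 30).
Oct 8, 2272 → Oct 12, 2272: 4 days.
Total: 431 days.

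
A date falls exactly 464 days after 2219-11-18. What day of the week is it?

Saturday

First find the weekday of Nov 18, 2219. Doomsday rule: the anchor day for the 2200s is Friday. For year 19: 19÷12 = 1 r 7, and 7÷4 = 1, so 1+7+1 = 9.
Friday + 9 ≡ Sunday — that's 2219's doomsday.
In November the doomsday date is Nov 7.
Nov 18 is 11 days after Nov 7; 11 mod 7 = 4, so Sunday + 4 = Thursday.
464 mod 7 = 2, so 464 days after a Thursday is Thursday + 2 = Saturday.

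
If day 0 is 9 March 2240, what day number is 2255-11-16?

Mar 9, 2240 → Mar 9, 2241: 365 days.
Mar 9, 2241 → Mar 9, 2242: 365 days.
Mar 9, 2242 → Mar 9, 2243: 365 days.
Mar 9, 2243 → Mar 9, 2244: 366 days (Feb 29, 2244 is in that span).
Mar 9, 2244 → Mar 9, 2245: 365 days.
Mar 9, 2245 → Mar 9, 2246: 365 days.
Mar 9, 2246 → Mar 9, 2247: 365 days.
Mar 9, 2247 → Mar 9, 2248: 366 days (Feb 29, 2248 is in that span).
Mar 9, 2248 → Mar 9, 2249: 365 days.
Mar 9, 2249 → Mar 9, 2250: 365 days.
Mar 9, 2250 → Mar 9, 2251: 365 days.
Mar 9, 2251 → Mar 9, 2252: 366 days (Feb 29, 2252 is in that span).
Mar 9, 2252 → Mar 9, 2253: 365 days.
Mar 9, 2253 → Mar 9, 2254: 365 days.
Mar 9, 2254 → Mar 9, 2255: 365 days.
Mar 9, 2255 → Apr 9, 2255: 31 days (March has 31).
Apr 9, 2255 → May 9, 2255: 30 days (April has 30).
May 9, 2255 → Jun 9, 2255: 31 days (May has 31).
Jun 9, 2255 → Jul 9, 2255: 30 days (June has 30).
Jul 9, 2255 → Aug 9, 2255: 31 days (July has 31).
Aug 9, 2255 → Sep 9, 2255: 31 days (August has 31).
Sep 9, 2255 → Oct 9, 2255: 30 days (September has 30).
Oct 9, 2255 → Nov 9, 2255: 31 days (October has 31).
Nov 9, 2255 → Nov 16, 2255: 7 days.
Total: 5730 days.

5730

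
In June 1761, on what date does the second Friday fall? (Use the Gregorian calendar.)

June 1, 1761 is a Monday.
The first Friday is therefore June 5 (4 days later).
The second Friday is 5 + 1×7 = June 12.

June 12, 1761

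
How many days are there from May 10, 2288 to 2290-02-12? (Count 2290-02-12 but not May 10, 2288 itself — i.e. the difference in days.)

643

May 10, 2288 → May 10, 2289: 365 days.
May 10, 2289 → Jun 10, 2289: 31 days (May has 31).
Jun 10, 2289 → Jul 10, 2289: 30 days (June has 30).
Jul 10, 2289 → Aug 10, 2289: 31 days (July has 31).
Aug 10, 2289 → Sep 10, 2289: 31 days (August has 31).
Sep 10, 2289 → Oct 10, 2289: 30 days (September has 30).
Oct 10, 2289 → Nov 10, 2289: 31 days (October has 31).
Nov 10, 2289 → Dec 10, 2289: 30 days (November has 30).
Dec 10, 2289 → Jan 10, 2290: 31 days (December has 31).
Jan 10, 2290 → Feb 10, 2290: 31 days (January has 31).
Feb 10, 2290 → Feb 12, 2290: 2 days.
Total: 643 days.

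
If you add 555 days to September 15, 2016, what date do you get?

+365 (one year) → Sep 15, 2017 (190 left).
Sep has 30 days: +16 → Oct 1, 2017 (174 left).
Oct has 31 days: +31 → Nov 1, 2017 (143 left).
Nov has 30 days: +30 → Dec 1, 2017 (113 left).
Dec has 31 days: +31 → Jan 1, 2018 (82 left).
Jan has 31 days: +31 → Feb 1, 2018 (51 left).
Feb has 28 days: +28 → Mar 1, 2018 (23 left).
+23 → Mar 24, 2018.

March 24, 2018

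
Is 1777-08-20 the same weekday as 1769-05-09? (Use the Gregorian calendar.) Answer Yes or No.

From May 9, 1769 to Aug 20, 1777 is 3025 days.
3025 mod 7 = 1, so they are different weekdays.
(May 9, 1769 is a Tuesday; Aug 20, 1777 is a Wednesday.)

No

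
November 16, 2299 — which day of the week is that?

Doomsday rule: the anchor day for the 2200s is Friday. For year 99: 99÷12 = 8 r 3, and 3÷4 = 0, so 8+3+0 = 11.
Friday + 11 ≡ Tuesday — that's 2299's doomsday.
In November the doomsday date is Nov 7.
Nov 16 is 9 days after Nov 7; 9 mod 7 = 2, so Tuesday + 2 = Thursday.

Thursday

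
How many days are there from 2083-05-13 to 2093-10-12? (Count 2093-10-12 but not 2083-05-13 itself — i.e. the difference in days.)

3805

May 13, 2083 → May 13, 2084: 366 days (Feb 29, 2084 is in that span).
May 13, 2084 → May 13, 2085: 365 days.
May 13, 2085 → May 13, 2086: 365 days.
May 13, 2086 → May 13, 2087: 365 days.
May 13, 2087 → May 13, 2088: 366 days (Feb 29, 2088 is in that span).
May 13, 2088 → May 13, 2089: 365 days.
May 13, 2089 → May 13, 2090: 365 days.
May 13, 2090 → May 13, 2091: 365 days.
May 13, 2091 → May 13, 2092: 366 days (Feb 29, 2092 is in that span).
May 13, 2092 → May 13, 2093: 365 days.
May 13, 2093 → Jun 13, 2093: 31 days (May has 31).
Jun 13, 2093 → Jul 13, 2093: 30 days (June has 30).
Jul 13, 2093 → Aug 13, 2093: 31 days (July has 31).
Aug 13, 2093 → Sep 13, 2093: 31 days (August has 31).
Sep 13, 2093 → Oct 12, 2093: 29 days.
Total: 3805 days.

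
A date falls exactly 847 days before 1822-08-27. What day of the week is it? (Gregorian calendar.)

Tuesday

First find the weekday of Aug 27, 1822. Doomsday rule: the anchor day for the 1800s is Friday. For year 22: 22÷12 = 1 r 10, and 10÷4 = 2, so 1+10+2 = 13.
Friday + 13 ≡ Thursday — that's 1822's doomsday.
In August the doomsday date is Aug 8.
Aug 27 is 19 days after Aug 8; 19 mod 7 = 5, so Thursday + 5 = Tuesday.
847 mod 7 = 0, so 847 days before a Tuesday is Tuesday − 0 = Tuesday.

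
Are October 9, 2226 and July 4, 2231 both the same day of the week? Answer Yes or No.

Yes

From Oct 9, 2226 to Jul 4, 2231 is 1729 days.
1729 mod 7 = 0, so they are the same weekday.
(Oct 9, 2226 is a Monday; Jul 4, 2231 is a Monday.)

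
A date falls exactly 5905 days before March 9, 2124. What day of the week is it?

Sunday

Mar 9, 2124 is a Thursday.
5905 mod 7 = 4, so 5905 days before a Thursday is Thursday − 4 = Sunday.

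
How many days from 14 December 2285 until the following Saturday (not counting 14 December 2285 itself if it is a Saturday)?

5

Dec 14, 2285 is a Monday.
From Monday to the next Saturday is 5 days.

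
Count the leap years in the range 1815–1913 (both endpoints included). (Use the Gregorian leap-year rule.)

Multiples of 4 in [1815,1913]: 25.
Of those, multiples of 100: 1 (not leap unless ÷400).
Multiples of 400: 0.
Leap years = 25 − 1 + 0 = 24.

24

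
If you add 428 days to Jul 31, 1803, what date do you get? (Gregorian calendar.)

October 1, 1804

+366 (one year; includes Feb 29, 1804) → Jul 31, 1804 (62 left).
Jul has 31 days: +1 → Aug 1, 1804 (61 left).
Aug has 31 days: +31 → Sep 1, 1804 (30 left).
Sep has 30 days: +30 → Oct 1, 1804 (0 left).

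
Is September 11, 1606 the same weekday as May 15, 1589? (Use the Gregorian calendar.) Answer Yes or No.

Yes

From May 15, 1589 to Sep 11, 1606 is 6328 days.
6328 mod 7 = 0, so they are the same weekday.
(May 15, 1589 is a Monday; Sep 11, 1606 is a Monday.)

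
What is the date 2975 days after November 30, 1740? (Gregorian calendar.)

January 22, 1749

+365 (one year) → Nov 30, 1741 (2610 left).
+365 (one year) → Nov 30, 1742 (2245 left).
+365 (one year) → Nov 30, 1743 (1880 left).
+366 (one year; includes Feb 29, 1744) → Nov 30, 1744 (1514 left).
+365 (one year) → Nov 30, 1745 (1149 left).
+365 (one year) → Nov 30, 1746 (784 left).
+365 (one year) → Nov 30, 1747 (419 left).
+366 (one year; includes Feb 29, 1748) → Nov 30, 1748 (53 left).
Nov has 30 days: +1 → Dec 1, 1748 (52 left).
Dec has 31 days: +31 → Jan 1, 1749 (21 left).
+21 → Jan 22, 1749.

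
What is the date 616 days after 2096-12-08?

+365 (one year) → Dec 8, 2097 (251 left).
Dec has 31 days: +24 → Jan 1, 2098 (227 left).
Jan has 31 days: +31 → Feb 1, 2098 (196 left).
Feb has 28 days: +28 → Mar 1, 2098 (168 left).
Mar has 31 days: +31 → Apr 1, 2098 (137 left).
Apr has 30 days: +30 → May 1, 2098 (107 left).
May has 31 days: +31 → Jun 1, 2098 (76 left).
Jun has 30 days: +30 → Jul 1, 2098 (46 left).
Jul has 31 days: +31 → Aug 1, 2098 (15 left).
+15 → Aug 16, 2098.

August 16, 2098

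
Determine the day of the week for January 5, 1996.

Friday

Doomsday rule: the anchor day for the 1900s is Wednesday. For year 96: 96÷12 = 8 r 0, and 0÷4 = 0, so 8+0+0 = 8.
Wednesday + 8 ≡ Thursday — that's 1996's doomsday.
In January the doomsday date is Jan 4 (1996 is a leap year (divisible by 4)).
Jan 5 is 1 day after Jan 4; 1 mod 7 = 1, so Thursday + 1 = Friday.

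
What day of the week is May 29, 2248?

Monday

Doomsday rule: the anchor day for the 2200s is Friday. For year 48: 48÷12 = 4 r 0, and 0÷4 = 0, so 4+0+0 = 4.
Friday + 4 ≡ Tuesday — that's 2248's doomsday.
In May the doomsday date is May 9.
May 29 is 20 days after May 9; 20 mod 7 = 6, so Tuesday + 6 = Monday.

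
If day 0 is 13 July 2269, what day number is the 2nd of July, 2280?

Jul 13, 2269 → Jul 13, 2270: 365 days.
Jul 13, 2270 → Jul 13, 2271: 365 days.
Jul 13, 2271 → Jul 13, 2272: 366 days (Feb 29, 2272 is in that span).
Jul 13, 2272 → Jul 13, 2273: 365 days.
Jul 13, 2273 → Jul 13, 2274: 365 days.
Jul 13, 2274 → Jul 13, 2275: 365 days.
Jul 13, 2275 → Jul 13, 2276: 366 days (Feb 29, 2276 is in that span).
Jul 13, 2276 → Jul 13, 2277: 365 days.
Jul 13, 2277 → Jul 13, 2278: 365 days.
Jul 13, 2278 → Jul 13, 2279: 365 days.
Jul 13, 2279 → Aug 13, 2279: 31 days (July has 31).
Aug 13, 2279 → Sep 13, 2279: 31 days (August has 31).
Sep 13, 2279 → Oct 13, 2279: 30 days (September has 30).
Oct 13, 2279 → Nov 13, 2279: 31 days (October has 31).
Nov 13, 2279 → Dec 13, 2279: 30 days (November has 30).
Dec 13, 2279 → Jan 13, 2280: 31 days (December has 31).
Jan 13, 2280 → Feb 13, 2280: 31 days (January has 31).
Feb 13, 2280 → Mar 13, 2280: 29 days (February has 29).
Mar 13, 2280 → Apr 13, 2280: 31 days (March has 31).
Apr 13, 2280 → May 13, 2280: 30 days (April has 30).
May 13, 2280 → Jun 13, 2280: 31 days (May has 31).
Jun 13, 2280 → Jul 2, 2280: 19 days.
Total: 4007 days.

4007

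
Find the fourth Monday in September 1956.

September 24, 1956

September 1, 1956 is a Saturday.
The first Monday is therefore September 3 (2 days later).
The fourth Monday is 3 + 3×7 = September 24.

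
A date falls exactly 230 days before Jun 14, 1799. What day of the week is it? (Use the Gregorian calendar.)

Jun 14, 1799 is a Friday.
230 mod 7 = 6, so 230 days before a Friday is Friday − 6 = Saturday.

Saturday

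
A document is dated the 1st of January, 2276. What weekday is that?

Doomsday rule: the anchor day for the 2200s is Friday. For year 76: 76÷12 = 6 r 4, and 4÷4 = 1, so 6+4+1 = 11.
Friday + 11 ≡ Tuesday — that's 2276's doomsday.
In January the doomsday date is Jan 4 (2276 is a leap year (divisible by 4)).
Jan 1 is 3 days before Jan 4; 3 mod 7 = 3, so Tuesday − 3 = Saturday.

Saturday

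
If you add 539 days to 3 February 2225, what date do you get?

+365 (one year) → Feb 3, 2226 (174 left).
Feb has 28 days: +26 → Mar 1, 2226 (148 left).
Mar has 31 days: +31 → Apr 1, 2226 (117 left).
Apr has 30 days: +30 → May 1, 2226 (87 left).
May has 31 days: +31 → Jun 1, 2226 (56 left).
Jun has 30 days: +30 → Jul 1, 2226 (26 left).
+26 → Jul 27, 2226.

July 27, 2226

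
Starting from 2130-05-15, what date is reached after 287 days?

February 26, 2131

May has 31 days: +17 → Jun 1, 2130 (270 left).
Jun has 30 days: +30 → Jul 1, 2130 (240 left).
Jul has 31 days: +31 → Aug 1, 2130 (209 left).
Aug has 31 days: +31 → Sep 1, 2130 (178 left).
Sep has 30 days: +30 → Oct 1, 2130 (148 left).
Oct has 31 days: +31 → Nov 1, 2130 (117 left).
Nov has 30 days: +30 → Dec 1, 2130 (87 left).
Dec has 31 days: +31 → Jan 1, 2131 (56 left).
Jan has 31 days: +31 → Feb 1, 2131 (25 left).
+25 → Feb 26, 2131.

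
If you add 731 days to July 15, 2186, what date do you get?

+365 (one year) → Jul 15, 2187 (366 left).
Jul has 31 days: +17 → Aug 1, 2187 (349 left).
Aug has 31 days: +31 → Sep 1, 2187 (318 left).
Sep has 30 days: +30 → Oct 1, 2187 (288 left).
Oct has 31 days: +31 → Nov 1, 2187 (257 left).
Nov has 30 days: +30 → Dec 1, 2187 (227 left).
Dec has 31 days: +31 → Jan 1, 2188 (196 left).
Jan has 31 days: +31 → Feb 1, 2188 (165 left).
Feb has 29 days: +29 → Mar 1, 2188 (136 left).
Mar has 31 days: +31 → Apr 1, 2188 (105 left).
Apr has 30 days: +30 → May 1, 2188 (75 left).
May has 31 days: +31 → Jun 1, 2188 (44 left).
Jun has 30 days: +30 → Jul 1, 2188 (14 left).
+14 → Jul 15, 2188.

July 15, 2188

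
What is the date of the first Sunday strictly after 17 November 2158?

November 19, 2158

Nov 17, 2158 is a Friday.
From Friday to the next Sunday is 2 days.
Nov 17, 2158 + 2 = Nov 19, 2158.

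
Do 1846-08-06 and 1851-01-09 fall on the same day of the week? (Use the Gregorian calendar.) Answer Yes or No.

From Aug 6, 1846 to Jan 9, 1851 is 1617 days.
1617 mod 7 = 0, so they are the same weekday.
(Aug 6, 1846 is a Thursday; Jan 9, 1851 is a Thursday.)

Yes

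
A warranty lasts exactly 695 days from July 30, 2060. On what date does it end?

June 25, 2062

+365 (one year) → Jul 30, 2061 (330 left).
Jul has 31 days: +2 → Aug 1, 2061 (328 left).
Aug has 31 days: +31 → Sep 1, 2061 (297 left).
Sep has 30 days: +30 → Oct 1, 2061 (267 left).
Oct has 31 days: +31 → Nov 1, 2061 (236 left).
Nov has 30 days: +30 → Dec 1, 2061 (206 left).
Dec has 31 days: +31 → Jan 1, 2062 (175 left).
Jan has 31 days: +31 → Feb 1, 2062 (144 left).
Feb has 28 days: +28 → Mar 1, 2062 (116 left).
Mar has 31 days: +31 → Apr 1, 2062 (85 left).
Apr has 30 days: +30 → May 1, 2062 (55 left).
May has 31 days: +31 → Jun 1, 2062 (24 left).
+24 → Jun 25, 2062.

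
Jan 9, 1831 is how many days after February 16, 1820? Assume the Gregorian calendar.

3980

Feb 16, 1820 → Feb 16, 1821: 366 days (Feb 29, 1820 is in that span).
Feb 16, 1821 → Feb 16, 1822: 365 days.
Feb 16, 1822 → Feb 16, 1823: 365 days.
Feb 16, 1823 → Feb 16, 1824: 365 days.
Feb 16, 1824 → Feb 16, 1825: 366 days (Feb 29, 1824 is in that span).
Feb 16, 1825 → Feb 16, 1826: 365 days.
Feb 16, 1826 → Feb 16, 1827: 365 days.
Feb 16, 1827 → Feb 16, 1828: 365 days.
Feb 16, 1828 → Feb 16, 1829: 366 days (Feb 29, 1828 is in that span).
Feb 16, 1829 → Feb 16, 1830: 365 days.
Feb 16, 1830 → Mar 16, 1830: 28 days (February has 28).
Mar 16, 1830 → Apr 16, 1830: 31 days (March has 31).
Apr 16, 1830 → May 16, 1830: 30 days (April has 30).
May 16, 1830 → Jun 16, 1830: 31 days (May has 31).
Jun 16, 1830 → Jul 16, 1830: 30 days (June has 30).
Jul 16, 1830 → Aug 16, 1830: 31 days (July has 31).
Aug 16, 1830 → Sep 16, 1830: 31 days (August has 31).
Sep 16, 1830 → Oct 16, 1830: 30 days (September has 30).
Oct 16, 1830 → Nov 16, 1830: 31 days (October has 31).
Nov 16, 1830 → Dec 16, 1830: 30 days (November has 30).
Dec 16, 1830 → Jan 9, 1831: 24 days.
Total: 3980 days.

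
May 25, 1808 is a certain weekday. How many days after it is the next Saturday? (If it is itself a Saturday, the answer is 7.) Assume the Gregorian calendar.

May 25, 1808 is a Wednesday.
From Wednesday to the next Saturday is 3 days.

3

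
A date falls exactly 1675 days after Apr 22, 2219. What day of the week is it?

First find the weekday of Apr 22, 2219. Doomsday rule: the anchor day for the 2200s is Friday. For year 19: 19÷12 = 1 r 7, and 7÷4 = 1, so 1+7+1 = 9.
Friday + 9 ≡ Sunday — that's 2219's doomsday.
In April the doomsday date is Apr 4.
Apr 22 is 18 days after Apr 4; 18 mod 7 = 4, so Sunday + 4 = Thursday.
1675 mod 7 = 2, so 1675 days after a Thursday is Thursday + 2 = Saturday.

Saturday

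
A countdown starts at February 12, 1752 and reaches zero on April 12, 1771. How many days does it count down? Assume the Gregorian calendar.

6999

Feb 12, 1752 → Feb 12, 1753: 366 days (Feb 29, 1752 is in that span).
Feb 12, 1753 → Feb 12, 1754: 365 days.
Feb 12, 1754 → Feb 12, 1755: 365 days.
Feb 12, 1755 → Feb 12, 1756: 365 days.
Feb 12, 1756 → Feb 12, 1757: 366 days (Feb 29, 1756 is in that span).
Feb 12, 1757 → Feb 12, 1758: 365 days.
Feb 12, 1758 → Feb 12, 1759: 365 days.
Feb 12, 1759 → Feb 12, 1760: 365 days.
Feb 12, 1760 → Feb 12, 1761: 366 days (Feb 29, 1760 is in that span).
Feb 12, 1761 → Feb 12, 1762: 365 days.
Feb 12, 1762 → Feb 12, 1763: 365 days.
Feb 12, 1763 → Feb 12, 1764: 365 days.
Feb 12, 1764 → Feb 12, 1765: 366 days (Feb 29, 1764 is in that span).
Feb 12, 1765 → Feb 12, 1766: 365 days.
Feb 12, 1766 → Feb 12, 1767: 365 days.
Feb 12, 1767 → Feb 12, 1768: 365 days.
Feb 12, 1768 → Feb 12, 1769: 366 days (Feb 29, 1768 is in that span).
Feb 12, 1769 → Feb 12, 1770: 365 days.
Feb 12, 1770 → Feb 12, 1771: 365 days.
Feb 12, 1771 → Mar 12, 1771: 28 days (February has 28).
Mar 12, 1771 → Apr 12, 1771: 31 days.
Total: 6999 days.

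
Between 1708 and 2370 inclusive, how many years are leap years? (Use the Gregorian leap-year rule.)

Multiples of 4 in [1708,2370]: 166.
Of those, multiples of 100: 6 (not leap unless ÷400).
Multiples of 400: 1.
Leap years = 166 − 6 + 1 = 161.

161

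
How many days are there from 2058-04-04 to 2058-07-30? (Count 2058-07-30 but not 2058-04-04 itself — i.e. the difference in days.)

Apr 4, 2058 → May 4, 2058: 30 days (April has 30).
May 4, 2058 → Jun 4, 2058: 31 days (May has 31).
Jun 4, 2058 → Jul 4, 2058: 30 days (June has 30).
Jul 4, 2058 → Jul 30, 2058: 26 days.
Total: 117 days.

117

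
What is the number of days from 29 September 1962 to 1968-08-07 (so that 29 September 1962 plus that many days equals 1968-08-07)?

2139

Sep 29, 1962 → Sep 29, 1963: 365 days.
Sep 29, 1963 → Sep 29, 1964: 366 days (Feb 29, 1964 is in that span).
Sep 29, 1964 → Sep 29, 1965: 365 days.
Sep 29, 1965 → Sep 29, 1966: 365 days.
Sep 29, 1966 → Sep 29, 1967: 365 days.
Sep 29, 1967 → Oct 29, 1967: 30 days (September has 30).
Oct 29, 1967 → Nov 29, 1967: 31 days (October has 31).
Nov 29, 1967 → Dec 29, 1967: 30 days (November has 30).
Dec 29, 1967 → Jan 29, 1968: 31 days (December has 31).
Jan 29, 1968 → Feb 29, 1968: 31 days (January has 31).
Feb 29, 1968 → Mar 29, 1968: 29 days (February has 29).
Mar 29, 1968 → Apr 29, 1968: 31 days (March has 31).
Apr 29, 1968 → May 29, 1968: 30 days (April has 30).
May 29, 1968 → Jun 29, 1968: 31 days (May has 31).
Jun 29, 1968 → Jul 29, 1968: 30 days (June has 30).
Jul 29, 1968 → Aug 7, 1968: 9 days.
Total: 2139 days.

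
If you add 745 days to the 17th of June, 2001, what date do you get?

July 2, 2003

+365 (one year) → Jun 17, 2002 (380 left).
Jun has 30 days: +14 → Jul 1, 2002 (366 left).
Jul has 31 days: +31 → Aug 1, 2002 (335 left).
Aug has 31 days: +31 → Sep 1, 2002 (304 left).
Sep has 30 days: +30 → Oct 1, 2002 (274 left).
Oct has 31 days: +31 → Nov 1, 2002 (243 left).
Nov has 30 days: +30 → Dec 1, 2002 (213 left).
Dec has 31 days: +31 → Jan 1, 2003 (182 left).
Jan has 31 days: +31 → Feb 1, 2003 (151 left).
Feb has 28 days: +28 → Mar 1, 2003 (123 left).
Mar has 31 days: +31 → Apr 1, 2003 (92 left).
Apr has 30 days: +30 → May 1, 2003 (62 left).
May has 31 days: +31 → Jun 1, 2003 (31 left).
Jun has 30 days: +30 → Jul 1, 2003 (1 left).
+1 → Jul 2, 2003.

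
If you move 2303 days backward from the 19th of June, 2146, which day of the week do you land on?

First find the weekday of Jun 19, 2146. Doomsday rule: the anchor day for the 2100s is Sunday. For year 46: 46÷12 = 3 r 10, and 10÷4 = 2, so 3+10+2 = 15.
Sunday + 15 ≡ Monday — that's 2146's doomsday.
In June the doomsday date is Jun 6.
Jun 19 is 13 days after Jun 6; 13 mod 7 = 6, so Monday + 6 = Sunday.
2303 mod 7 = 0, so 2303 days before a Sunday is Sunday − 0 = Sunday.

Sunday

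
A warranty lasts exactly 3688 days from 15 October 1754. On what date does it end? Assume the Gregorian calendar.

November 19, 1764

+365 (one year) → Oct 15, 1755 (3323 left).
+366 (one year; includes Feb 29, 1756) → Oct 15, 1756 (2957 left).
+365 (one year) → Oct 15, 1757 (2592 left).
+365 (one year) → Oct 15, 1758 (2227 left).
+365 (one year) → Oct 15, 1759 (1862 left).
+366 (one year; includes Feb 29, 1760) → Oct 15, 1760 (1496 left).
+365 (one year) → Oct 15, 1761 (1131 left).
+365 (one year) → Oct 15, 1762 (766 left).
+365 (one year) → Oct 15, 1763 (401 left).
+366 (one year; includes Feb 29, 1764) → Oct 15, 1764 (35 left).
Oct has 31 days: +17 → Nov 1, 1764 (18 left).
+18 → Nov 19, 1764.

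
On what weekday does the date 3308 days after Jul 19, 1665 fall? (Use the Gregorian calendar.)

Thursday

Jul 19, 1665 is a Sunday.
3308 mod 7 = 4, so 3308 days after a Sunday is Sunday + 4 = Thursday.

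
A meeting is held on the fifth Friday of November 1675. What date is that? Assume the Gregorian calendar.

November 29, 1675

November 1, 1675 is a Friday.
The first Friday is therefore November 1 (same day).
The fifth Friday is 1 + 4×7 = November 29.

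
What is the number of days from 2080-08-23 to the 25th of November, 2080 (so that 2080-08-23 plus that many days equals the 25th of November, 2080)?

Aug 23, 2080 → Sep 23, 2080: 31 days (August has 31).
Sep 23, 2080 → Oct 23, 2080: 30 days (September has 30).
Oct 23, 2080 → Nov 23, 2080: 31 days (October has 31).
Nov 23, 2080 → Nov 25, 2080: 2 days.
Total: 94 days.

94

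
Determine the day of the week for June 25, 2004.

January 1, 2004 is a Thursday.
Jan 1, 2004 → Feb 1, 2004: 31 days (January has 31).
Feb 1, 2004 → Mar 1, 2004: 29 days (February has 29).
Mar 1, 2004 → Apr 1, 2004: 31 days (March has 31).
Apr 1, 2004 → May 1, 2004: 30 days (April has 30).
May 1, 2004 → Jun 1, 2004: 31 days (May has 31).
Jun 1, 2004 → Jun 25, 2004: 24 days.
Total: 176 days.
176 mod 7 = 1, so Thursday + 1 = Friday.

Friday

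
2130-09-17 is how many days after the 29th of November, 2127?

Nov 29, 2127 → Nov 29, 2128: 366 days (Feb 29, 2128 is in that span).
Nov 29, 2128 → Nov 29, 2129: 365 days.
Nov 29, 2129 → Dec 29, 2129: 30 days (November has 30).
Dec 29, 2129 → Jan 29, 2130: 31 days (December has 31).
Jan 29, 2130 → Feb 28, 2130: 30 days (January has 31).
Feb 28, 2130 → Mar 28, 2130: 28 days (February has 28).
Mar 28, 2130 → Apr 28, 2130: 31 days (March has 31).
Apr 28, 2130 → May 28, 2130: 30 days (April has 30).
May 28, 2130 → Jun 28, 2130: 31 days (May has 31).
Jun 28, 2130 → Jul 28, 2130: 30 days (June has 30).
Jul 28, 2130 → Aug 28, 2130: 31 days (July has 31).
Aug 28, 2130 → Sep 17, 2130: 20 days.
Total: 1023 days.

1023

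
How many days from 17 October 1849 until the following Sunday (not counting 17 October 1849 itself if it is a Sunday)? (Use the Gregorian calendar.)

Oct 17, 1849 is a Wednesday.
From Wednesday to the next Sunday is 4 days.

4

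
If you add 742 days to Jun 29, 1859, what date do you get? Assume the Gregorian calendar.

July 10, 1861

+366 (one year; includes Feb 29, 1860) → Jun 29, 1860 (376 left).
Jun has 30 days: +2 → Jul 1, 1860 (374 left).
Jul has 31 days: +31 → Aug 1, 1860 (343 left).
Aug has 31 days: +31 → Sep 1, 1860 (312 left).
Sep has 30 days: +30 → Oct 1, 1860 (282 left).
Oct has 31 days: +31 → Nov 1, 1860 (251 left).
Nov has 30 days: +30 → Dec 1, 1860 (221 left).
Dec has 31 days: +31 → Jan 1, 1861 (190 left).
Jan has 31 days: +31 → Feb 1, 1861 (159 left).
Feb has 28 days: +28 → Mar 1, 1861 (131 left).
Mar has 31 days: +31 → Apr 1, 1861 (100 left).
Apr has 30 days: +30 → May 1, 1861 (70 left).
May has 31 days: +31 → Jun 1, 1861 (39 left).
Jun has 30 days: +30 → Jul 1, 1861 (9 left).
+9 → Jul 10, 1861.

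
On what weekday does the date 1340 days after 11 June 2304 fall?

First find the weekday of Jun 11, 2304. Doomsday rule: the anchor day for the 2300s is Wednesday. For year 04: 4÷12 = 0 r 4, and 4÷4 = 1, so 0+4+1 = 5.
Wednesday + 5 ≡ Monday — that's 2304's doomsday.
In June the doomsday date is Jun 6.
Jun 11 is 5 days after Jun 6; 5 mod 7 = 5, so Monday + 5 = Saturday.
1340 mod 7 = 3, so 1340 days after a Saturday is Saturday + 3 = Tuesday.

Tuesday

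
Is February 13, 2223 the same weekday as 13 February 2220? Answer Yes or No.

No

From Feb 13, 2220 to Feb 13, 2223 is 1096 days.
1096 mod 7 = 4, so they are different weekdays.
(Feb 13, 2220 is a Sunday; Feb 13, 2223 is a Thursday.)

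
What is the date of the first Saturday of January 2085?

January 1, 2085 is a Monday.
The first Saturday is therefore January 6 (5 days later).

January 6, 2085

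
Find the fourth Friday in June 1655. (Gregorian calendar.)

June 1, 1655 is a Tuesday.
The first Friday is therefore June 4 (3 days later).
The fourth Friday is 4 + 3×7 = June 25.

June 25, 1655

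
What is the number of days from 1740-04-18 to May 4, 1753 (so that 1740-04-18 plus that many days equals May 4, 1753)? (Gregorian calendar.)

Apr 18, 1740 → Apr 18, 1741: 365 days.
Apr 18, 1741 → Apr 18, 1742: 365 days.
Apr 18, 1742 → Apr 18, 1743: 365 days.
Apr 18, 1743 → Apr 18, 1744: 366 days (Feb 29, 1744 is in that span).
Apr 18, 1744 → Apr 18, 1745: 365 days.
Apr 18, 1745 → Apr 18, 1746: 365 days.
Apr 18, 1746 → Apr 18, 1747: 365 days.
Apr 18, 1747 → Apr 18, 1748: 366 days (Feb 29, 1748 is in that span).
Apr 18, 1748 → Apr 18, 1749: 365 days.
Apr 18, 1749 → Apr 18, 1750: 365 days.
Apr 18, 1750 → Apr 18, 1751: 365 days.
Apr 18, 1751 → Apr 18, 1752: 366 days (Feb 29, 1752 is in that span).
Apr 18, 1752 → May 18, 1752: 30 days (April has 30).
May 18, 1752 → Jun 18, 1752: 31 days (May has 31).
Jun 18, 1752 → Jul 18, 1752: 30 days (June has 30).
Jul 18, 1752 → Aug 18, 1752: 31 days (July has 31).
Aug 18, 1752 → Sep 18, 1752: 31 days (August has 31).
Sep 18, 1752 → Oct 18, 1752: 30 days (September has 30).
Oct 18, 1752 → Nov 18, 1752: 31 days (October has 31).
Nov 18, 1752 → Dec 18, 1752: 30 days (November has 30).
Dec 18, 1752 → Jan 18, 1753: 31 days (December has 31).
Jan 18, 1753 → Feb 18, 1753: 31 days (January has 31).
Feb 18, 1753 → Mar 18, 1753: 28 days (February has 28).
Mar 18, 1753 → Apr 18, 1753: 31 days (March has 31).
Apr 18, 1753 → May 4, 1753: 16 days.
Total: 4764 days.

4764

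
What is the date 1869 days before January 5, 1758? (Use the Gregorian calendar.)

November 23, 1752

−365 (one year) → Jan 5, 1757 (1504 left).
−366 (one year; includes Feb 29, 1756) → Jan 5, 1756 (1138 left).
−365 (one year) → Jan 5, 1755 (773 left).
−365 (one year) → Jan 5, 1754 (408 left).
−365 (one year) → Jan 5, 1753 (43 left).
−5 → Dec 31, 1752 (end of Dec, 31 days; 38 left).
−31 → Nov 30, 1752 (end of Nov, 30 days; 7 left).
−7 → Nov 23, 1752.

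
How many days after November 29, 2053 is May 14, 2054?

166

Nov 29, 2053 → Dec 29, 2053: 30 days (November has 30).
Dec 29, 2053 → Jan 29, 2054: 31 days (December has 31).
Jan 29, 2054 → Feb 28, 2054: 30 days (January has 31).
Feb 28, 2054 → Mar 28, 2054: 28 days (February has 28).
Mar 28, 2054 → Apr 28, 2054: 31 days (March has 31).
Apr 28, 2054 → May 14, 2054: 16 days.
Total: 166 days.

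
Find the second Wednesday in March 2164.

March 1, 2164 is a Thursday.
The first Wednesday is therefore March 7 (6 days later).
The second Wednesday is 7 + 1×7 = March 14.

March 14, 2164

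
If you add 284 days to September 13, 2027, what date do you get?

Sep has 30 days: +18 → Oct 1, 2027 (266 left).
Oct has 31 days: +31 → Nov 1, 2027 (235 left).
Nov has 30 days: +30 → Dec 1, 2027 (205 left).
Dec has 31 days: +31 → Jan 1, 2028 (174 left).
Jan has 31 days: +31 → Feb 1, 2028 (143 left).
Feb has 29 days: +29 → Mar 1, 2028 (114 left).
Mar has 31 days: +31 → Apr 1, 2028 (83 left).
Apr has 30 days: +30 → May 1, 2028 (53 left).
May has 31 days: +31 → Jun 1, 2028 (22 left).
+22 → Jun 23, 2028.

June 23, 2028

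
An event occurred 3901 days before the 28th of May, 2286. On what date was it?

−365 (one year) → May 28, 2285 (3536 left).
−365 (one year) → May 28, 2284 (3171 left).
−366 (one year; includes Feb 29, 2284) → May 28, 2283 (2805 left).
−365 (one year) → May 28, 2282 (2440 left).
−365 (one year) → May 28, 2281 (2075 left).
−365 (one year) → May 28, 2280 (1710 left).
−366 (one year; includes Feb 29, 2280) → May 28, 2279 (1344 left).
−365 (one year) → May 28, 2278 (979 left).
−365 (one year) → May 28, 2277 (614 left).
−365 (one year) → May 28, 2276 (249 left).
−28 → Apr 30, 2276 (end of Apr, 30 days; 221 left).
−30 → Mar 31, 2276 (end of Mar, 31 days; 191 left).
−31 → Feb 29, 2276 (end of Feb, 29 days; 160 left).
−29 → Jan 31, 2276 (end of Jan, 31 days; 131 left).
−31 → Dec 31, 2275 (end of Dec, 31 days; 100 left).
−31 → Nov 30, 2275 (end of Nov, 30 days; 69 left).
−30 → Oct 31, 2275 (end of Oct, 31 days; 39 left).
−31 → Sep 30, 2275 (end of Sep, 30 days; 8 left).
−8 → Sep 22, 2275.

September 22, 2275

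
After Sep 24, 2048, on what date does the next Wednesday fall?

Sep 24, 2048 is a Thursday.
From Thursday to the next Wednesday is 6 days.
Sep 24, 2048 + 6 = Sep 30, 2048.

September 30, 2048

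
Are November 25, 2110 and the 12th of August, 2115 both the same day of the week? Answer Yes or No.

No

From Nov 25, 2110 to Aug 12, 2115 is 1721 days.
1721 mod 7 = 6, so they are different weekdays.
(Nov 25, 2110 is a Tuesday; Aug 12, 2115 is a Monday.)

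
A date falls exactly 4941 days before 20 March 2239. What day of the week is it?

Thursday

First find the weekday of Mar 20, 2239. Doomsday rule: the anchor day for the 2200s is Friday. For year 39: 39÷12 = 3 r 3, and 3÷4 = 0, so 3+3+0 = 6.
Friday + 6 ≡ Thursday — that's 2239's doomsday.
In March the doomsday date is Mar 14.
Mar 20 is 6 days after Mar 14; 6 mod 7 = 6, so Thursday + 6 = Wednesday.
4941 mod 7 = 6, so 4941 days before a Wednesday is Wednesday − 6 = Thursday.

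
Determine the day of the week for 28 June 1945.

Doomsday rule: the anchor day for the 1900s is Wednesday. For year 45: 45÷12 = 3 r 9, and 9÷4 = 2, so 3+9+2 = 14.
Wednesday + 14 ≡ Wednesday — that's 1945's doomsday.
In June the doomsday date is Jun 6.
Jun 28 is 22 days after Jun 6; 22 mod 7 = 1, so Wednesday + 1 = Thursday.

Thursday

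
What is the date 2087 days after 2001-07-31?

+365 (one year) → Jul 31, 2002 (1722 left).
+365 (one year) → Jul 31, 2003 (1357 left).
+366 (one year; includes Feb 29, 2004) → Jul 31, 2004 (991 left).
+365 (one year) → Jul 31, 2005 (626 left).
+365 (one year) → Jul 31, 2006 (261 left).
Jul has 31 days: +1 → Aug 1, 2006 (260 left).
Aug has 31 days: +31 → Sep 1, 2006 (229 left).
Sep has 30 days: +30 → Oct 1, 2006 (199 left).
Oct has 31 days: +31 → Nov 1, 2006 (168 left).
Nov has 30 days: +30 → Dec 1, 2006 (138 left).
Dec has 31 days: +31 → Jan 1, 2007 (107 left).
Jan has 31 days: +31 → Feb 1, 2007 (76 left).
Feb has 28 days: +28 → Mar 1, 2007 (48 left).
Mar has 31 days: +31 → Apr 1, 2007 (17 left).
+17 → Apr 18, 2007.

April 18, 2007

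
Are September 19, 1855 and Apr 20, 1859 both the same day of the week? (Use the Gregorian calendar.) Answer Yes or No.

From Sep 19, 1855 to Apr 20, 1859 is 1309 days.
1309 mod 7 = 0, so they are the same weekday.
(Sep 19, 1855 is a Wednesday; Apr 20, 1859 is a Wednesday.)

Yes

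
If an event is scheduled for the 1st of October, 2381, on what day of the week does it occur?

Thursday

Doomsday rule: the anchor day for the 2300s is Wednesday. For year 81: 81÷12 = 6 r 9, and 9÷4 = 2, so 6+9+2 = 17.
Wednesday + 17 ≡ Saturday — that's 2381's doomsday.
In October the doomsday date is Oct 10.
Oct 1 is 9 days before Oct 10; 9 mod 7 = 2, so Saturday − 2 = Thursday.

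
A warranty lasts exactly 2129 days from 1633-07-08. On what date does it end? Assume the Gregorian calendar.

May 7, 1639

+365 (one year) → Jul 8, 1634 (1764 left).
+365 (one year) → Jul 8, 1635 (1399 left).
+366 (one year; includes Feb 29, 1636) → Jul 8, 1636 (1033 left).
+365 (one year) → Jul 8, 1637 (668 left).
+365 (one year) → Jul 8, 1638 (303 left).
Jul has 31 days: +24 → Aug 1, 1638 (279 left).
Aug has 31 days: +31 → Sep 1, 1638 (248 left).
Sep has 30 days: +30 → Oct 1, 1638 (218 left).
Oct has 31 days: +31 → Nov 1, 1638 (187 left).
Nov has 30 days: +30 → Dec 1, 1638 (157 left).
Dec has 31 days: +31 → Jan 1, 1639 (126 left).
Jan has 31 days: +31 → Feb 1, 1639 (95 left).
Feb has 28 days: +28 → Mar 1, 1639 (67 left).
Mar has 31 days: +31 → Apr 1, 1639 (36 left).
Apr has 30 days: +30 → May 1, 1639 (6 left).
+6 → May 7, 1639.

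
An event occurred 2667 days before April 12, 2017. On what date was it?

−365 (one year) → Apr 12, 2016 (2302 left).
−366 (one year; includes Feb 29, 2016) → Apr 12, 2015 (1936 left).
−365 (one year) → Apr 12, 2014 (1571 left).
−365 (one year) → Apr 12, 2013 (1206 left).
−365 (one year) → Apr 12, 2012 (841 left).
−366 (one year; includes Feb 29, 2012) → Apr 12, 2011 (475 left).
−365 (one year) → Apr 12, 2010 (110 left).
−12 → Mar 31, 2010 (end of Mar, 31 days; 98 left).
−31 → Feb 28, 2010 (end of Feb, 28 days; 67 left).
−28 → Jan 31, 2010 (end of Jan, 31 days; 39 left).
−31 → Dec 31, 2009 (end of Dec, 31 days; 8 left).
−8 → Dec 23, 2009.

December 23, 2009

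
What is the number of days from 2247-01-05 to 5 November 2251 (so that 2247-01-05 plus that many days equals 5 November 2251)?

1765

Jan 5, 2247 → Jan 5, 2248: 365 days.
Jan 5, 2248 → Jan 5, 2249: 366 days (Feb 29, 2248 is in that span).
Jan 5, 2249 → Jan 5, 2250: 365 days.
Jan 5, 2250 → Jan 5, 2251: 365 days.
Jan 5, 2251 → Feb 5, 2251: 31 days (January has 31).
Feb 5, 2251 → Mar 5, 2251: 28 days (February has 28).
Mar 5, 2251 → Apr 5, 2251: 31 days (March has 31).
Apr 5, 2251 → May 5, 2251: 30 days (April has 30).
May 5, 2251 → Jun 5, 2251: 31 days (May has 31).
Jun 5, 2251 → Jul 5, 2251: 30 days (June has 30).
Jul 5, 2251 → Aug 5, 2251: 31 days (July has 31).
Aug 5, 2251 → Sep 5, 2251: 31 days (August has 31).
Sep 5, 2251 → Oct 5, 2251: 30 days (September has 30).
Oct 5, 2251 → Nov 5, 2251: 31 days.
Total: 1765 days.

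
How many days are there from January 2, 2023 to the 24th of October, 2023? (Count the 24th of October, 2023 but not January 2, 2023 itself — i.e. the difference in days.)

Jan 2, 2023 → Feb 2, 2023: 31 days (January has 31).
Feb 2, 2023 → Mar 2, 2023: 28 days (February has 28).
Mar 2, 2023 → Apr 2, 2023: 31 days (March has 31).
Apr 2, 2023 → May 2, 2023: 30 days (April has 30).
May 2, 2023 → Jun 2, 2023: 31 days (May has 31).
Jun 2, 2023 → Jul 2, 2023: 30 days (June has 30).
Jul 2, 2023 → Aug 2, 2023: 31 days (July has 31).
Aug 2, 2023 → Sep 2, 2023: 31 days (August has 31).
Sep 2, 2023 → Oct 2, 2023: 30 days (September has 30).
Oct 2, 2023 → Oct 24, 2023: 22 days.
Total: 295 days.

295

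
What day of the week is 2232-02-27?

January 1, 2232 is a Sunday.
Jan 1, 2232 → Feb 1, 2232: 31 days (January has 31).
Feb 1, 2232 → Feb 27, 2232: 26 days.
Total: 57 days.
57 mod 7 = 1, so Sunday + 1 = Monday.

Monday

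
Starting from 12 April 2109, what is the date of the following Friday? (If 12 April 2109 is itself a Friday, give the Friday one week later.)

Apr 12, 2109 is a Friday.
From Friday to the next Friday is 7 days.
Apr 12, 2109 + 7 = Apr 19, 2109.

April 19, 2109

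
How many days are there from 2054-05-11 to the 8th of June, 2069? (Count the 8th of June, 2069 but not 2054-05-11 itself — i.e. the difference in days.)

5507

May 11, 2054 → May 11, 2055: 365 days.
May 11, 2055 → May 11, 2056: 366 days (Feb 29, 2056 is in that span).
May 11, 2056 → May 11, 2057: 365 days.
May 11, 2057 → May 11, 2058: 365 days.
May 11, 2058 → May 11, 2059: 365 days.
May 11, 2059 → May 11, 2060: 366 days (Feb 29, 2060 is in that span).
May 11, 2060 → May 11, 2061: 365 days.
May 11, 2061 → May 11, 2062: 365 days.
May 11, 2062 → May 11, 2063: 365 days.
May 11, 2063 → May 11, 2064: 366 days (Feb 29, 2064 is in that span).
May 11, 2064 → May 11, 2065: 365 days.
May 11, 2065 → May 11, 2066: 365 days.
May 11, 2066 → May 11, 2067: 365 days.
May 11, 2067 → May 11, 2068: 366 days (Feb 29, 2068 is in that span).
May 11, 2068 → Jun 11, 2068: 31 days (May has 31).
Jun 11, 2068 → Jul 11, 2068: 30 days (June has 30).
Jul 11, 2068 → Aug 11, 2068: 31 days (July has 31).
Aug 11, 2068 → Sep 11, 2068: 31 days (August has 31).
Sep 11, 2068 → Oct 11, 2068: 30 days (September has 30).
Oct 11, 2068 → Nov 11, 2068: 31 days (October has 31).
Nov 11, 2068 → Dec 11, 2068: 30 days (November has 30).
Dec 11, 2068 → Jan 11, 2069: 31 days (December has 31).
Jan 11, 2069 → Feb 11, 2069: 31 days (January has 31).
Feb 11, 2069 → Mar 11, 2069: 28 days (February has 28).
Mar 11, 2069 → Apr 11, 2069: 31 days (March has 31).
Apr 11, 2069 → May 11, 2069: 30 days (April has 30).
May 11, 2069 → Jun 8, 2069: 28 days.
Total: 5507 days.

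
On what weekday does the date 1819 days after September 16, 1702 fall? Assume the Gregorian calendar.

Friday

First find the weekday of Sep 16, 1702. Doomsday rule: the anchor day for the 1700s is Sunday. For year 02: 2÷12 = 0 r 2, and 2÷4 = 0, so 0+2+0 = 2.
Sunday + 2 ≡ Tuesday — that's 1702's doomsday.
In September the doomsday date is Sep 5.
Sep 16 is 11 days after Sep 5; 11 mod 7 = 4, so Tuesday + 4 = Saturday.
1819 mod 7 = 6, so 1819 days after a Saturday is Saturday + 6 = Friday.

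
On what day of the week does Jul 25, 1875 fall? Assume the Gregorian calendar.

Sunday

Doomsday rule: the anchor day for the 1800s is Friday. For year 75: 75÷12 = 6 r 3, and 3÷4 = 0, so 6+3+0 = 9.
Friday + 9 ≡ Sunday — that's 1875's doomsday.
In July the doomsday date is Jul 11.
Jul 25 is 14 days after Jul 11; 14 mod 7 = 0, so Sunday + 0 = Sunday.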